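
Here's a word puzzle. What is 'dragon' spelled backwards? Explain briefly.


Reverse 'dragon' character by character: 'nogard'.

nogard


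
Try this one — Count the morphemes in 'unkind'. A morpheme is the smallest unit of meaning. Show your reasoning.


Decomposition: un- (prefix) + kind (root) = 2 morpheme(s)

2 morphemes


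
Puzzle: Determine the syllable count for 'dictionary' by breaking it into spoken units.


Break 'dictionary' into syllables: dic-tion-ar-y -> dic | tion | ar | y = 4 syllables

4 syllables


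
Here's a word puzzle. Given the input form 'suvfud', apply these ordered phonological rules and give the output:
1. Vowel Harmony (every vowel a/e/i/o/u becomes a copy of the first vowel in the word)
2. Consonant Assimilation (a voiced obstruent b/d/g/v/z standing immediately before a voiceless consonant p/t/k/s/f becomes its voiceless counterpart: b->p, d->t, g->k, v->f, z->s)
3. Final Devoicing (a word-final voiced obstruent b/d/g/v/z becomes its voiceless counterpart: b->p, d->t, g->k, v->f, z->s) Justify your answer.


Starting form: 'suvfud'
Rule 1: Vowel Harmony: all vowels already match. No change.
Rule 2: Consonant Assimilation: voiced obstruent before voiceless consonant becomes voiceless ('vf' -> 'ff'). 'suvfud' -> 'suffud'
Rule 3: Final Devoicing: word-final voiced obstruent 'd' becomes voiceless 't'. 'suffud' -> 'suffut'
Final form: 'suffut'

suffut


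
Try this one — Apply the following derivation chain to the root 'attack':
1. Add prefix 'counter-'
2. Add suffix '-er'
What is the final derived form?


Step 1: Add prefix 'counter-' to 'attack' = 'counterattack'
Step 2: Add suffix '-er' to 'counterattack' = 'counterattacker'

counterattacker


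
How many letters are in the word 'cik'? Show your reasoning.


Spell out 'cik' and number each letter: c(1), i(2), k(3). Total: 3 letters.

3


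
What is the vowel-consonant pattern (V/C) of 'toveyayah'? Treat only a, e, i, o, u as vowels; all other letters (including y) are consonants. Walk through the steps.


Letter mapping: t = C, o = V, v = C, e = V, y = C, a = V, y = C, a = V, h = C.

CVCVCVCVC


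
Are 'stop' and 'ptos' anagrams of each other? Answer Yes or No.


Sorted letters of 'stop': 'opst'
Sorted letters of 'ptos': 'opst'
They match.

Yes


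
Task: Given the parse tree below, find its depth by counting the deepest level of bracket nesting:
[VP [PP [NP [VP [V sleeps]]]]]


Count bracket nesting levels:
'[' at pos 0: depth = 1
'[' at pos 4: depth = 2
'[' at pos 8: depth = 3
'[' at pos 12: depth = 4
'[' at pos 16: depth = 5
Maximum depth reached: 5

5


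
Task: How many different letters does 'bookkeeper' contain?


Unique letters in 'bookkeeper': {b, e, k, o, p, r} = 6 distinct letters.

6


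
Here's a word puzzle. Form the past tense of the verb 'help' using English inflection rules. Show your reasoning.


Apply rule: Add -ed. 'help' becomes 'helped'.

helped


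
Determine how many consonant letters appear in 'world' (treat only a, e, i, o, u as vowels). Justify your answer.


Consonants in 'world': w, r, l, d = 4 consonants.

4


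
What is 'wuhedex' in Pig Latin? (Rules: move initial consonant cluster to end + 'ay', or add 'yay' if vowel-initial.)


'wuhedex': move consonant cluster 'w' to end and add 'ay': 'uhedexway'.

uhedexway


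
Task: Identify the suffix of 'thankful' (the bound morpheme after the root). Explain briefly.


The word 'thankful' = 'thank' (root) + '-ful' (suffix). The suffix is '-ful'.

ful


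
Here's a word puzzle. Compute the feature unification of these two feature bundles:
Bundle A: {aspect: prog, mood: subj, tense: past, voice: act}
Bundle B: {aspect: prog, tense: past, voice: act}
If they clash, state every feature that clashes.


Compare features:
aspect: A=prog vs B=prog -> unified: prog
mood: A=subj vs B=_ -> unified: subj
tense: A=past vs B=past -> unified: past
voice: A=act vs B=act -> unified: act
No clashes found.

Unified: {aspect: prog, mood: subj, tense: past, voice: act}


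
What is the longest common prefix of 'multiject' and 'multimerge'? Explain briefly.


Compare from the start: 5 characters match: 'multi'. Mismatch at position 6: 'j' vs 'm'.

multi


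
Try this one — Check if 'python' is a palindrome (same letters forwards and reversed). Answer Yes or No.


Forward: 'python'
Reversed: 'nohtyp'
They differ.

No


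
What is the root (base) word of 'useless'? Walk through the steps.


Remove suffix '-less' from 'useless' to get root 'use'.

use


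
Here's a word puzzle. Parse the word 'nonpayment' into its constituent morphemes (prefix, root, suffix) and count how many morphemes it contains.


Step 1: Identify prefix: 'non' (meaning: not)
Step 2: Identify root: 'pay'
Step 3: Identify suffix(es): 'ment'
Decomposition: non- (prefix: not) + pay (root) + -ment (suffix: action/result)
Total morphemes: 3

3 morphemes (non- (prefix: not) + pay (root) + -ment (suffix: action/result))


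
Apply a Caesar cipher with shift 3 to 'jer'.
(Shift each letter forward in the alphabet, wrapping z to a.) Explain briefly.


Shift each letter by 3: j -> m, e -> h, r -> u. Result: 'mhu'.

mhu


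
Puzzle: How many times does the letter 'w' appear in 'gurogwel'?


Letter 'w' in 'gurogwel': found at position(s) 6 = 1 occurrence(s).

1


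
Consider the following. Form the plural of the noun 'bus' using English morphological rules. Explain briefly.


Apply rule: Add -es (sibilant/fricative ending). 'bus' becomes 'buses'.

buses


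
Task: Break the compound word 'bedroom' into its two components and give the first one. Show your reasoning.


Split 'bedroom' into 'bed' + 'room'. The first part is 'bed'.

bed


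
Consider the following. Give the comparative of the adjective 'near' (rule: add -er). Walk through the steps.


Apply comparative formation (add -er): 'near' -> 'nearer'.

nearer


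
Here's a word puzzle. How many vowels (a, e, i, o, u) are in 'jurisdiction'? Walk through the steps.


Vowels in 'jurisdiction': u, i, i, i, o = 5 vowels.

5


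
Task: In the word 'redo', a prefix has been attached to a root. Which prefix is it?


The word 'redo' = 're' (prefix) + 'do' (root). The prefix is 're'.

re


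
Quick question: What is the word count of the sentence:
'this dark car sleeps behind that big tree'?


Split into words: this | dark | car | sleeps | behind | that | big | tree = 8 words.

8


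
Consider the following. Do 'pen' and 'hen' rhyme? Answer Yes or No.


Rime (stressed vowel + following sounds) of 'pen': -en = /ɛn/
Rime of 'hen': -en = /ɛn/
/ɛn/ and /ɛn/ are the same ending sound, so the words rhyme.

Yes


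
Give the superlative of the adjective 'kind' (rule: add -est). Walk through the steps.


Apply superlative formation (add -est): 'kind' -> 'kindest'.

kindest


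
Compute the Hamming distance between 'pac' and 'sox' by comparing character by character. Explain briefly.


Alignment:
Position 1: 'p' vs 's' = DIFFER
Position 2: 'a' vs 'o' = DIFFER
Position 3: 'c' vs 'x' = DIFFER
Total differences: 3

3


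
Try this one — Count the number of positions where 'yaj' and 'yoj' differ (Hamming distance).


Alignment:
Position 1: 'y' vs 'y' = match
Position 2: 'a' vs 'o' = DIFFER
Position 3: 'j' vs 'j' = match
Total differences: 1

1


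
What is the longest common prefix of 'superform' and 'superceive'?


Compare from the start: 5 characters match: 'super'. Mismatch at position 6: 'f' vs 'c'.

super


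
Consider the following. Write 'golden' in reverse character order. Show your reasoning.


Reverse 'golden' character by character: 'nedlog'.

nedlog


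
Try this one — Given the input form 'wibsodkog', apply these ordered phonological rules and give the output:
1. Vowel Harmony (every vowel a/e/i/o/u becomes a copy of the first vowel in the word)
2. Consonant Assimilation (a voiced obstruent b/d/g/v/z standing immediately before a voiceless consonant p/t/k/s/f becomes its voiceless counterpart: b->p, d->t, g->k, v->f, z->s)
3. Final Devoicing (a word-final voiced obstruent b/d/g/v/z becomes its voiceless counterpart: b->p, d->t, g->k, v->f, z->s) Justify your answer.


Starting form: 'wibsodkog'
Rule 1: Vowel Harmony: all vowels become 'i' (matching first vowel). 'wibsodkog' -> 'wibsidkig'
Rule 2: Consonant Assimilation: voiced obstruent before voiceless consonant becomes voiceless ('bs' -> 'ps', 'dk' -> 'tk'). 'wibsidkig' -> 'wipsitkig'
Rule 3: Final Devoicing: word-final voiced obstruent 'g' becomes voiceless 'k'. 'wipsitkig' -> 'wipsitkik'
Final form: 'wipsitkik'

wipsitkik


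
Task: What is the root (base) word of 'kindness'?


Remove suffix '-ness' from 'kindness' to get root 'kind'.

kind


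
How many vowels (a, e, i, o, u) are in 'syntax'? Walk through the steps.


Vowels in 'syntax': a = 1 vowels.

1


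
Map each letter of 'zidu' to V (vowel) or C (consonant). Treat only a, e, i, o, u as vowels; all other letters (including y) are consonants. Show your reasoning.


Letter mapping: z = C, i = V, d = C, u = V.

CVCV


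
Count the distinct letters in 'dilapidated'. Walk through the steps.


Unique letters in 'dilapidated': {a, d, e, i, l, p, t} = 7 distinct letters.

7


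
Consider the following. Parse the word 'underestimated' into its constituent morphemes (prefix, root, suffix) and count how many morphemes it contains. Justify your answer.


Step 1: Identify prefix: 'under' (meaning: beneath/insufficient)
Step 2: Identify root: 'estimate'
Step 3: Identify suffix(es): 'ed'
Decomposition: under- (prefix: beneath/insufficient) + estimate (root) + -ed (suffix: past)
Total morphemes: 3

3 morphemes (under- (prefix: beneath/insufficient) + estimate (root) + -ed (suffix: past))


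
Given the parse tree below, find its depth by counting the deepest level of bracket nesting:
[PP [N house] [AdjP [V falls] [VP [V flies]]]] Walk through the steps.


Count bracket nesting levels:
'[' at pos 0: depth = 1
'[' at pos 4: depth = 2
'[' at pos 14: depth = 2
'[' at pos 20: depth = 3
'[' at pos 30: depth = 3
'[' at pos 34: depth = 4
Maximum depth reached: 4

4


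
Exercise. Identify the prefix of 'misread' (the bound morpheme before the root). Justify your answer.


The word 'misread' = 'mis' (prefix) + 'read' (root). The prefix is 'mis'.

mis


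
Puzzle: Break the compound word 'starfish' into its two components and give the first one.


Split 'starfish' into 'star' + 'fish'. The first part is 'star'.

star


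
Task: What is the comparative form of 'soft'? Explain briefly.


Apply comparative formation (add -er): 'soft' -> 'softer'.

softer


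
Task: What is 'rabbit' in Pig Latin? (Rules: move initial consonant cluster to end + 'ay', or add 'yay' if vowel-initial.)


'rabbit': move consonant cluster 'r' to end and add 'ay': 'abbitray'.

abbitray


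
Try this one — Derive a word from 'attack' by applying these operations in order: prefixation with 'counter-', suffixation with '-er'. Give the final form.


Step 1: Add prefix 'counter-' to 'attack' = 'counterattack'
Step 2: Add suffix '-er' to 'counterattack' = 'counterattacker'

counterattacker


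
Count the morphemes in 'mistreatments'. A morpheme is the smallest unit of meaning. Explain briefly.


Decomposition: mis- (prefix) + treat (root) + -ment (suffix) + -s (plural) = 4 morpheme(s)

4 morphemes


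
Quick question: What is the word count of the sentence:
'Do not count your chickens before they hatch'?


Split into words: Do | not | count | your | chickens | before | they | hatch = 8 words.

8


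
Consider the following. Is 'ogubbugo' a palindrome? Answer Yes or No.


Forward: 'ogubbugo'
Reversed: 'ogubbugo'
They are identical.

Yes


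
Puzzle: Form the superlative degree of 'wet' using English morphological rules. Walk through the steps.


Apply superlative formation (double final consonant, add -est): 'wet' -> 'wettest'.

wettest


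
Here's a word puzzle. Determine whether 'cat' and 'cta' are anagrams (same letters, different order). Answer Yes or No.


Sorted letters of 'cat': 'act'
Sorted letters of 'cta': 'act'
They match.

Yes


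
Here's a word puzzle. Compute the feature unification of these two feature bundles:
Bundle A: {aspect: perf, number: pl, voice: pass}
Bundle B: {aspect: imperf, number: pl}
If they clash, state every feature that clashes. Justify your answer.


Compare features:
aspect: A=perf vs B=imperf -> CLASH
number: A=pl vs B=pl -> unified: pl
voice: A=pass vs B=_ -> unified: pass
Clash detected on feature 'aspect' (perf vs imperf); unification fails.

CLASH on 'aspect' (perf vs imperf)


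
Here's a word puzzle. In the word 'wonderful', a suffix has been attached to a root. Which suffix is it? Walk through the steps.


The word 'wonderful' = 'wonder' (root) + '-ful' (suffix). The suffix is '-ful'.

ful


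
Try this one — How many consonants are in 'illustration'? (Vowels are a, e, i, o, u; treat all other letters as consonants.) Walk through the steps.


Consonants in 'illustration': l, l, s, t, r, t, n = 7 consonants.

7


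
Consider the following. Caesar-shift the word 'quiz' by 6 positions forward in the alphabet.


Shift each letter by 6: q -> w, u -> a, i -> o, z -> f. Result: 'waof'.

waof


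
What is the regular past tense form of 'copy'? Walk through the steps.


Apply rule: Change -y to -ied. 'copy' becomes 'copied'.

copied


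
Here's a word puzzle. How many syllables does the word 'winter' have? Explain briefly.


Break 'winter' into syllables: win-ter -> win | ter = 2 syllables

2 syllables


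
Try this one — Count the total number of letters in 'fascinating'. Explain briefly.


Spell out 'fascinating' and number each letter: f(1), a(2), s(3), c(4), i(5), n(6), a(7), t(8), i(9), n(10), g(11). Total: 11 letters.

11


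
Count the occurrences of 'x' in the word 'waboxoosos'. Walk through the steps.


Letter 'x' in 'waboxoosos': found at position(s) 5 = 1 occurrence(s).

1


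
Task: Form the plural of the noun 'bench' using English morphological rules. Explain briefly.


Apply rule: Add -es (sibilant/fricative ending). 'bench' becomes 'benches'.

benches


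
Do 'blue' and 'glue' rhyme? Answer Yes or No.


Rime (stressed vowel + following sounds) of 'blue': -ue = /uː/
Rime of 'glue': -ue = /uː/
/uː/ and /uː/ are the same ending sound, so the words rhyme.

Yes


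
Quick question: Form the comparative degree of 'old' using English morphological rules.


Apply comparative formation (add -er): 'old' -> 'older'.

older


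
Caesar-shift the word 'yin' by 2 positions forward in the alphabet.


Shift each letter by 2: y -> a, i -> k, n -> p. Result: 'akp'.

akp


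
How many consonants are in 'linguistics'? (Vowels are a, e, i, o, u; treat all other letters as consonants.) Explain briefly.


Consonants in 'linguistics': l, n, g, s, t, c, s = 7 consonants.

7


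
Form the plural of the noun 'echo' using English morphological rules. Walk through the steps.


Apply rule: Add -es (consonant + o). 'echo' becomes 'echoes'.

echoes


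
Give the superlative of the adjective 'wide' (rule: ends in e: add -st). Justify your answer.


Apply superlative formation (ends in e: add -st): 'wide' -> 'widest'.

widest


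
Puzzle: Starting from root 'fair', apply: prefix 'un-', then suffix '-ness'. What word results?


Step 1: Add prefix 'un-' to 'fair' = 'unfair'
Step 2: Add suffix '-ness' to 'unfair' = 'unfairness'

unfairness


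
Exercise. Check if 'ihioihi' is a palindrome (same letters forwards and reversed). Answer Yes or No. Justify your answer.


Forward: 'ihioihi'
Reversed: 'ihioihi'
They are identical.

Yes


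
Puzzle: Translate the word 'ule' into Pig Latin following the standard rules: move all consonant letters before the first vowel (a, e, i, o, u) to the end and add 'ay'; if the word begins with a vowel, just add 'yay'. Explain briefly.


'ule' starts with a vowel, so add 'yay': 'uleyay'.

uleyay


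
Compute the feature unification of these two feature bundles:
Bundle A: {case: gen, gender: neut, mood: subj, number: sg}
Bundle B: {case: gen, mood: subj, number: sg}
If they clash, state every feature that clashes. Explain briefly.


Compare features:
case: A=gen vs B=gen -> unified: gen
gender: A=neut vs B=_ -> unified: neut
mood: A=subj vs B=subj -> unified: subj
number: A=sg vs B=sg -> unified: sg
No clashes found.

Unified: {case: gen, gender: neut, mood: subj, number: sg}


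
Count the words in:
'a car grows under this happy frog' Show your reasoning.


Split into words: a | car | grows | under | this | happy | frog = 7 words.

7


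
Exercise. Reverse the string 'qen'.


Reverse 'qen' character by character: 'neq'.

neq


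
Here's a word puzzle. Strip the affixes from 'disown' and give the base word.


Remove prefix 'dis' from 'disown' to get root 'own'.

own


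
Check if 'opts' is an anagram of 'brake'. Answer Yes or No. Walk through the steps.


Sorted letters of 'opts': 'opst'
Sorted letters of 'brake': 'abekr'
They do not match.

No


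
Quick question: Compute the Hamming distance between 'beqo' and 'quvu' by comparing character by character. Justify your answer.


Alignment:
Position 1: 'b' vs 'q' = DIFFER
Position 2: 'e' vs 'u' = DIFFER
Position 3: 'q' vs 'v' = DIFFER
Position 4: 'o' vs 'u' = DIFFER
Total differences: 4

4


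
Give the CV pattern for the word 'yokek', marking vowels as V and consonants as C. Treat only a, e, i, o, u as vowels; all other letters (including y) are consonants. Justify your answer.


Letter mapping: y = C, o = V, k = C, e = V, k = C.

CVCVC


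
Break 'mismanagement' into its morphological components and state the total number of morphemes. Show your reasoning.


Step 1: Identify prefix: 'mis' (meaning: wrongly)
Step 2: Identify root: 'manage'
Step 3: Identify suffix(es): 'ment'
Decomposition: mis- (prefix: wrongly) + manage (root) + -ment (suffix: action/result)
Total morphemes: 3

3 morphemes (mis- (prefix: wrongly) + manage (root) + -ment (suffix: action/result))


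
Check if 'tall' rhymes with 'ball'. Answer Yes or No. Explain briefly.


Rime (stressed vowel + following sounds) of 'tall': -all = /ɔːl/
Rime of 'ball': -all = /ɔːl/
/ɔːl/ and /ɔːl/ are the same ending sound, so the words rhyme.

Yes


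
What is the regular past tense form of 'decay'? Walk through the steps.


Apply rule: Add -ed. 'decay' becomes 'decayed'.

decayed


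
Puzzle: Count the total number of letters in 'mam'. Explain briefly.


Spell out 'mam' and number each letter: m(1), a(2), m(3). Total: 3 letters.

3


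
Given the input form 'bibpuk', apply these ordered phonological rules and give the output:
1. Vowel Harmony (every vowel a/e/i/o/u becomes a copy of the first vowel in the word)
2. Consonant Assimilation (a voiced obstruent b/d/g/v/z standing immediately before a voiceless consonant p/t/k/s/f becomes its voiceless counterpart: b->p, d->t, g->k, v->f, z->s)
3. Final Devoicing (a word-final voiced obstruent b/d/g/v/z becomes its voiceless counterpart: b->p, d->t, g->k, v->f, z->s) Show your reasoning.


Starting form: 'bibpuk'
Rule 1: Vowel Harmony: all vowels become 'i' (matching first vowel). 'bibpuk' -> 'bibpik'
Rule 2: Consonant Assimilation: voiced obstruent before voiceless consonant becomes voiceless ('bp' -> 'pp'). 'bibpik' -> 'bippik'
Rule 3: Final Devoicing: final consonant 'k' is not one of the voiced obstruents b/d/g/v/z. No change.
Final form: 'bippik'

bippik


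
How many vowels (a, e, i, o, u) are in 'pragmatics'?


Vowels in 'pragmatics': a, a, i = 3 vowels.

3


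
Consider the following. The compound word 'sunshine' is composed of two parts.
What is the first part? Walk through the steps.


Split 'sunshine' into 'sun' + 'shine'. The first part is 'sun'.

sun


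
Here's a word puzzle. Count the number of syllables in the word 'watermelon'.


Break 'watermelon' into syllables: wa-ter-mel-on -> wa | ter | mel | on = 4 syllables

4 syllables


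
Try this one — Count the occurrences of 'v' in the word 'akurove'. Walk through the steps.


Letter 'v' in 'akurove': found at position(s) 6 = 1 occurrence(s).

1


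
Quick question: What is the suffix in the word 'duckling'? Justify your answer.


The word 'duckling' = 'duck' (root) + '-ling' (suffix). The suffix is '-ling'.

ling


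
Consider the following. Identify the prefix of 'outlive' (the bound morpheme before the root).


The word 'outlive' = 'out' (prefix) + 'live' (root). The prefix is 'out'.

out


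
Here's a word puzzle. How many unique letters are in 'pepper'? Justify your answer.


Unique letters in 'pepper': {e, p, r} = 3 distinct letters.

3


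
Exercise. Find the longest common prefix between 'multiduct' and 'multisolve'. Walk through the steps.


Compare from the start: 5 characters match: 'multi'. Mismatch at position 6: 'd' vs 's'.

multi


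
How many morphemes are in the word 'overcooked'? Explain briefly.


Decomposition: over- (prefix) + cook (root) + -ed (suffix) = 3 morpheme(s)

3 morphemes


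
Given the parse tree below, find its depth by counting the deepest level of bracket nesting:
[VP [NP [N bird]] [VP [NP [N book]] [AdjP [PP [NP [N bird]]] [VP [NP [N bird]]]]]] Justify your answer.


Count bracket nesting levels:
'[' at pos 0: depth = 1
'[' at pos 4: depth = 2
'[' at pos 8: depth = 3
'[' at pos 18: depth = 2
'[' at pos 22: depth = 3
'[' at pos 26: depth = 4
'[' at pos 36: depth = 3
'[' at pos 42: depth = 4
'[' at pos 46: depth = 5
'[' at pos 50: depth = 6
'[' at pos 61: depth = 4
'[' at pos 65: depth = 5
'[' at pos 69: depth = 6
Maximum depth reached: 6

6


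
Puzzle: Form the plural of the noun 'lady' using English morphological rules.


Apply rule: Change -y to -ies (consonant + y). 'lady' becomes 'ladies'.

ladies


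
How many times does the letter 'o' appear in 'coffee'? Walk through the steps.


Letter 'o' in 'coffee': found at position(s) 2 = 1 occurrence(s).

1


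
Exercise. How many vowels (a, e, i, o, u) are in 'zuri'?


Vowels in 'zuri': u, i = 2 vowels.

2


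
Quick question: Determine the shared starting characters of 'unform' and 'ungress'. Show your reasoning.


Compare from the start: 2 characters match: 'un'. Mismatch at position 3: 'f' vs 'g'.

un


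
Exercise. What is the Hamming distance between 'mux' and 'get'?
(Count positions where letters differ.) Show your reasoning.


Alignment:
Position 1: 'm' vs 'g' = DIFFER
Position 2: 'u' vs 'e' = DIFFER
Position 3: 'x' vs 't' = DIFFER
Total differences: 3

3


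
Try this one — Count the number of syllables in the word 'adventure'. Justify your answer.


Break 'adventure' into syllables: ad-ven-ture -> ad | ven | ture = 3 syllables

3 syllables


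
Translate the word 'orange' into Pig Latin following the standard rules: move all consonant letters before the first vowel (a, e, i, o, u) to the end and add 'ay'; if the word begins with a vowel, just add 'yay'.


'orange' starts with a vowel, so add 'yay': 'orangeyay'.

orangeyay


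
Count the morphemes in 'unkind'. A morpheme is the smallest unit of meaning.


Decomposition: un- (prefix) + kind (root) = 2 morpheme(s)

2 morphemes


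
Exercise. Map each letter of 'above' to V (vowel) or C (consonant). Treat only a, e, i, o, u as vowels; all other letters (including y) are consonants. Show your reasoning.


Letter mapping: a = V, b = C, o = V, v = C, e = V.

VCVCV


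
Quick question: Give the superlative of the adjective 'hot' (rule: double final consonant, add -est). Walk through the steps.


Apply superlative formation (double final consonant, add -est): 'hot' -> 'hottest'.

hottest


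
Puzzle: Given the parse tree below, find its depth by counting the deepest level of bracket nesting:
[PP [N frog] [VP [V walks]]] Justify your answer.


Count bracket nesting levels:
'[' at pos 0: depth = 1
'[' at pos 4: depth = 2
'[' at pos 13: depth = 2
'[' at pos 17: depth = 3
Maximum depth reached: 3

3


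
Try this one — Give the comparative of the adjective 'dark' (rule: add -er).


Apply comparative formation (add -er): 'dark' -> 'darker'.

darker


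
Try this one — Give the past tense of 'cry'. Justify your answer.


Apply rule: Change -y to -ied. 'cry' becomes 'cried'.

cried


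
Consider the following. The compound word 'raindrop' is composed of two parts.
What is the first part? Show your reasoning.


Split 'raindrop' into 'rain' + 'drop'. The first part is 'rain'.

rain


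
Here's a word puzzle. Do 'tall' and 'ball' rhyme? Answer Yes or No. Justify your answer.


Rime (stressed vowel + following sounds) of 'tall': -all = /ɔːl/
Rime of 'ball': -all = /ɔːl/
/ɔːl/ and /ɔːl/ are the same ending sound, so the words rhyme.

Yes


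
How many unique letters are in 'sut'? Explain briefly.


Unique letters in 'sut': {s, t, u} = 3 distinct letters.

3


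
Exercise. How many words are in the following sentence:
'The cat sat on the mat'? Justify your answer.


Split into words: The | cat | sat | on | the | mat = 6 words.

6


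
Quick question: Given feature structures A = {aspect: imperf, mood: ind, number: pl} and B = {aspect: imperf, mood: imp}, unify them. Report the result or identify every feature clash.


Compare features:
aspect: A=imperf vs B=imperf -> unified: imperf
mood: A=ind vs B=imp -> CLASH
number: A=pl vs B=_ -> unified: pl
Clash detected on feature 'mood' (ind vs imp); unification fails.

CLASH on 'mood' (ind vs imp)


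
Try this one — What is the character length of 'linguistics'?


Spell out 'linguistics' and number each letter: l(1), i(2), n(3), g(4), u(5), i(6), s(7), t(8), i(9), c(10), s(11). Total: 11 letters.

11


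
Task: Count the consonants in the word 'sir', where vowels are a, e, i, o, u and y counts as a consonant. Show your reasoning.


Consonants in 'sir': s, r = 2 consonants.

2


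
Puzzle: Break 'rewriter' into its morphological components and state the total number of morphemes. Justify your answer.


Step 1: Identify prefix: 're' (meaning: again)
Step 2: Identify root: 'write'
Step 3: Identify suffix(es): 'er'
Decomposition: re- (prefix: again) + write (root) + -er (suffix: one who)
Total morphemes: 3

3 morphemes (re- (prefix: again) + write (root) + -er (suffix: one who))


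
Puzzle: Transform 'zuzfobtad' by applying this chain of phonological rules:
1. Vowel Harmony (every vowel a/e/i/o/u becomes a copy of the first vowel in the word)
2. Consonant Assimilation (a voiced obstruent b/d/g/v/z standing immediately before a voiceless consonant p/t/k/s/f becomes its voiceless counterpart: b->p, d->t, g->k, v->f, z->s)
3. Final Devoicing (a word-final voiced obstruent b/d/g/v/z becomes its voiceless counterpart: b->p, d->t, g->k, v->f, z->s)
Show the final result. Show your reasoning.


Starting form: 'zuzfobtad'
Rule 1: Vowel Harmony: all vowels become 'u' (matching first vowel). 'zuzfobtad' -> 'zuzfubtud'
Rule 2: Consonant Assimilation: voiced obstruent before voiceless consonant becomes voiceless ('zf' -> 'sf', 'bt' -> 'pt'). 'zuzfubtud' -> 'zusfuptud'
Rule 3: Final Devoicing: word-final voiced obstruent 'd' becomes voiceless 't'. 'zusfuptud' -> 'zusfuptut'
Final form: 'zusfuptut'

zusfuptut


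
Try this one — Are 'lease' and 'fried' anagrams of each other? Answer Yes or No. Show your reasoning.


Sorted letters of 'lease': 'aeels'
Sorted letters of 'fried': 'defir'
They do not match.

No


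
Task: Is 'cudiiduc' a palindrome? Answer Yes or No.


Forward: 'cudiiduc'
Reversed: 'cudiiduc'
They are identical.

Yes


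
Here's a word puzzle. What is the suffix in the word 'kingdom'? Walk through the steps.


The word 'kingdom' = 'king' (root) + '-dom' (suffix). The suffix is '-dom'.

dom


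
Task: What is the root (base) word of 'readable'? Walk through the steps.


Remove suffix '-able' from 'readable' to get root 'read'.

read


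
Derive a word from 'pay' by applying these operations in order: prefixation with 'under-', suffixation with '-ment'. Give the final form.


Step 1: Add prefix 'under-' to 'pay' = 'underpay'
Step 2: Add suffix '-ment' to 'underpay' = 'underpayment'

underpayment


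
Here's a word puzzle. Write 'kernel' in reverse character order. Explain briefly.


Reverse 'kernel' character by character: 'lenrek'.

lenrek


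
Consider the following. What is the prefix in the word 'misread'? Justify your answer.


The word 'misread' = 'mis' (prefix) + 'read' (root). The prefix is 'mis'.

mis


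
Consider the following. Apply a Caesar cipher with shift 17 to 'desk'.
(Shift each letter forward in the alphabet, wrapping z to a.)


Shift each letter by 17: d -> u, e -> v, s -> j, k -> b. Result: 'uvjb'.

uvjb


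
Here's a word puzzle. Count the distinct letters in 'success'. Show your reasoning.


Unique letters in 'success': {c, e, s, u} = 4 distinct letters.

4


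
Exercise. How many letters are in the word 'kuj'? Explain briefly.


Spell out 'kuj' and number each letter: k(1), u(2), j(3). Total: 3 letters.

3


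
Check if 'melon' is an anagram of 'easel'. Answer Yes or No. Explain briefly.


Sorted letters of 'melon': 'elmno'
Sorted letters of 'easel': 'aeels'
They do not match.

No


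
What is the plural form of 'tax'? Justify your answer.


Apply rule: Add -es (sibilant/fricative ending). 'tax' becomes 'taxes'.

taxes


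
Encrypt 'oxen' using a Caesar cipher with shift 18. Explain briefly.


Shift each letter by 18: o -> g, x -> p, e -> w, n -> f. Result: 'gpwf'.

gpwf


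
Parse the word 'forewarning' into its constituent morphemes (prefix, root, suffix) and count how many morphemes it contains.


Step 1: Identify prefix: 'fore' (meaning: before/front)
Step 2: Identify root: 'warn'
Step 3: Identify suffix(es): 'ing'
Decomposition: fore- (prefix: before/front) + warn (root) + -ing (suffix: ongoing action)
Total morphemes: 3

3 morphemes (fore- (prefix: before/front) + warn (root) + -ing (suffix: ongoing action))


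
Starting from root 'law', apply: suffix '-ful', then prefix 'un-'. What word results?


Step 1: Add suffix '-ful' to 'law' = 'lawful'
Step 2: Add prefix 'un-' to 'lawful' = 'unlawful'

unlawful


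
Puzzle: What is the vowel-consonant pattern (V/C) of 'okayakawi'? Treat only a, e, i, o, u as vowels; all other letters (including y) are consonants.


Letter mapping: o = V, k = C, a = V, y = C, a = V, k = C, a = V, w = C, i = V.

VCVCVCVCV


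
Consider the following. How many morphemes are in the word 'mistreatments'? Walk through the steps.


Decomposition: mis- (prefix) + treat (root) + -ment (suffix) + -s (plural) = 4 morpheme(s)

4 morphemes


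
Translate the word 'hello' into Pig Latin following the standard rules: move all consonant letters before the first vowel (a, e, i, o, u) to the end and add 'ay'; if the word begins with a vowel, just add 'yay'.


'hello': move consonant cluster 'h' to end and add 'ay': 'ellohay'.

ellohay


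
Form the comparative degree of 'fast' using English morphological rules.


Apply comparative formation (add -er): 'fast' -> 'faster'.

faster


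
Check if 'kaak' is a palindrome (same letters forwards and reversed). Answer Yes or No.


Forward: 'kaak'
Reversed: 'kaak'
They are identical.

Yes


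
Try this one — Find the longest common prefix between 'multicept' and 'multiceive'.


Compare from the start: 7 characters match: 'multice'. Mismatch at position 8: 'p' vs 'i'.

multice


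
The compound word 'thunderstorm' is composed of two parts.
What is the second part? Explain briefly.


Split 'thunderstorm' into 'thunder' + 'storm'. The second part is 'storm'.

storm


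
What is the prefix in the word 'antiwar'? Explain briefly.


The word 'antiwar' = 'anti' (prefix) + 'war' (root). The prefix is 'anti'.

anti


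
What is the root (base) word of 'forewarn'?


Remove prefix 'fore' from 'forewarn' to get root 'warn'.

warn


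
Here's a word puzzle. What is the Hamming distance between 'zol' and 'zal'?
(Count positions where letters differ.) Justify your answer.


Alignment:
Position 1: 'z' vs 'z' = match
Position 2: 'o' vs 'a' = DIFFER
Position 3: 'l' vs 'l' = match
Total differences: 1

1


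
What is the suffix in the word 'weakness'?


The word 'weakness' = 'weak' (root) + '-ness' (suffix). The suffix is '-ness'.

ness


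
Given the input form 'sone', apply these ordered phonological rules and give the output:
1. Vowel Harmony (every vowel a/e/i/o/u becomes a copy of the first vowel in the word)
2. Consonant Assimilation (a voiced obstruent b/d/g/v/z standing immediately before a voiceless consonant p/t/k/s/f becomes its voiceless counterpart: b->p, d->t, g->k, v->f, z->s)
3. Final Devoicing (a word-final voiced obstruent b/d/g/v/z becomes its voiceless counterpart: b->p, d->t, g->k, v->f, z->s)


Starting form: 'sone'
Rule 1: Vowel Harmony: all vowels become 'o' (matching first vowel). 'sone' -> 'sono'
Rule 2: Consonant Assimilation: no voiced obstruent (b/d/g/v/z) stands immediately before a voiceless consonant (p/t/k/s/f). No change.
Rule 3: Final Devoicing: the word ends in the vowel 'o', not a consonant. No change.
Final form: 'sono'

sono


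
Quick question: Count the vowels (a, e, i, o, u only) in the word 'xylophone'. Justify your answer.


Vowels in 'xylophone': o, o, e = 3 vowels.

3


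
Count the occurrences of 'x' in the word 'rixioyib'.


Letter 'x' in 'rixioyib': found at position(s) 3 = 1 occurrence(s).

1


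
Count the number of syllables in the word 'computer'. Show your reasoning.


Break 'computer' into syllables: com-pu-ter -> com | pu | ter = 3 syllables

3 syllables


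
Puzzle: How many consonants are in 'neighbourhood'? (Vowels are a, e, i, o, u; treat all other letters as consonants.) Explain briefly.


Consonants in 'neighbourhood': n, g, h, b, r, h, d = 7 consonants.

7


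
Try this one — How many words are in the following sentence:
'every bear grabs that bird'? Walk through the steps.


Split into words: every | bear | grabs | that | bird = 5 words.

5


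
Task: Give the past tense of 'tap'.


Apply rule: Double final consonant and add -ed. 'tap' becomes 'tapped'.

tapped


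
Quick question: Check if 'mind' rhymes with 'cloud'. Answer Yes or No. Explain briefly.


Rime (stressed vowel + following sounds) of 'mind': -ind = /aɪnd/
Rime of 'cloud': -oud = /aʊd/
/aɪnd/ and /aʊd/ are different ending sounds, so the words do not rhyme.

No


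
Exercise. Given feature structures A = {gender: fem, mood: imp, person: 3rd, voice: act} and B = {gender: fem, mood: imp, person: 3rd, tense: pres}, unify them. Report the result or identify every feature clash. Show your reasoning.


Compare features:
gender: A=fem vs B=fem -> unified: fem
mood: A=imp vs B=imp -> unified: imp
person: A=3rd vs B=3rd -> unified: 3rd
tense: A=_ vs B=pres -> unified: pres
voice: A=act vs B=_ -> unified: act
No clashes found.

Unified: {gender: fem, mood: imp, person: 3rd, tense: pres, voice: act}


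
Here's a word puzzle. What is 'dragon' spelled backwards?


Reverse 'dragon' character by character: 'nogard'.

nogard


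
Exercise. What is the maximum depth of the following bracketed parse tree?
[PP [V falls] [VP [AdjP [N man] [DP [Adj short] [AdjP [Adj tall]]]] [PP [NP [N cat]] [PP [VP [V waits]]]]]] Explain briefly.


Count bracket nesting levels:
'[' at pos 0: depth = 1
'[' at pos 4: depth = 2
'[' at pos 14: depth = 2
'[' at pos 18: depth = 3
'[' at pos 24: depth = 4
'[' at pos 32: depth = 4
'[' at pos 36: depth = 5
'[' at pos 48: depth = 5
'[' at pos 54: depth = 6
'[' at pos 68: depth = 3
'[' at pos 72: depth = 4
'[' at pos 76: depth = 5
'[' at pos 85: depth = 4
'[' at pos 89: depth = 5
'[' at pos 93: depth = 6
Maximum depth reached: 6

6


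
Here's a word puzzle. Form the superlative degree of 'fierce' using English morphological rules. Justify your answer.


Apply superlative formation (ends in e: add -st): 'fierce' -> 'fiercest'.

fiercest


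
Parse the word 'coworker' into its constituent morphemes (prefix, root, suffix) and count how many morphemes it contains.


Step 1: Identify prefix: 'co' (meaning: together)
Step 2: Identify root: 'work'
Step 3: Identify suffix(es): 'er'
Decomposition: co- (prefix: together) + work (root) + -er (suffix: one who)
Total morphemes: 3

3 morphemes (co- (prefix: together) + work (root) + -er (suffix: one who))


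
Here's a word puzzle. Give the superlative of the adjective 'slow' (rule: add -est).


Apply superlative formation (add -est): 'slow' -> 'slowest'.

slowest


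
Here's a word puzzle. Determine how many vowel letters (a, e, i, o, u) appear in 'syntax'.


Vowels in 'syntax': a = 1 vowels.

1


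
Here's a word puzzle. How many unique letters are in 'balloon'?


Unique letters in 'balloon': {a, b, l, n, o} = 5 distinct letters.

5


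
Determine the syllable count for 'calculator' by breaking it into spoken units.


Break 'calculator' into syllables: cal-cu-la-tor -> cal | cu | la | tor = 4 syllables

4 syllables


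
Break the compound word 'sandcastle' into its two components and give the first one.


Split 'sandcastle' into 'sand' + 'castle'. The first part is 'sand'.

sand


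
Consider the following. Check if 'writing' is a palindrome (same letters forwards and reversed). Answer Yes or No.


Forward: 'writing'
Reversed: 'gnitirw'
They differ.

No


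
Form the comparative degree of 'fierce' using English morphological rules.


Apply comparative formation (ends in e: add -r): 'fierce' -> 'fiercer'.

fiercer


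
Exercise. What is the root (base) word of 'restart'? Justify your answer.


Remove prefix 're' from 'restart' to get root 'start'.

start


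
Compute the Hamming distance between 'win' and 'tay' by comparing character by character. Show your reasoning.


Alignment:
Position 1: 'w' vs 't' = DIFFER
Position 2: 'i' vs 'a' = DIFFER
Position 3: 'n' vs 'y' = DIFFER
Total differences: 3

3


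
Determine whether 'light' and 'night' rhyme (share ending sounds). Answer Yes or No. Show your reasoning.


Rime (stressed vowel + following sounds) of 'light': -ight = /aɪt/
Rime of 'night': -ight = /aɪt/
/aɪt/ and /aɪt/ are the same ending sound, so the words rhyme.

Yes


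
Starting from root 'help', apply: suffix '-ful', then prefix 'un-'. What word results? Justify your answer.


Step 1: Add suffix '-ful' to 'help' = 'helpful'
Step 2: Add prefix 'un-' to 'helpful' = 'unhelpful'

unhelpful


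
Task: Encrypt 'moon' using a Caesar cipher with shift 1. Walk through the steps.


Shift each letter by 1: m -> n, o -> p, o -> p, n -> o. Result: 'nppo'.

nppo


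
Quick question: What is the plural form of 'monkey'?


Apply rule: Add -s. 'monkey' becomes 'monkeys'.

monkeys


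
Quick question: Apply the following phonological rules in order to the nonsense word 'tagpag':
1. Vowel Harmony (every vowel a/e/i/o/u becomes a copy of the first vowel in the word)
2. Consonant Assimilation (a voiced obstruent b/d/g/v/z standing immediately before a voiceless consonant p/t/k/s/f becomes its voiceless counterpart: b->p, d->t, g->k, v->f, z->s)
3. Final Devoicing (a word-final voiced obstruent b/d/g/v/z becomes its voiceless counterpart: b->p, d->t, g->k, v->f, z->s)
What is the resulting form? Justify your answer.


Starting form: 'tagpag'
Rule 1: Vowel Harmony: all vowels already match. No change.
Rule 2: Consonant Assimilation: voiced obstruent before voiceless consonant becomes voiceless ('gp' -> 'kp'). 'tagpag' -> 'takpag'
Rule 3: Final Devoicing: word-final voiced obstruent 'g' becomes voiceless 'k'. 'takpag' -> 'takpak'
Final form: 'takpak'

takpak
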